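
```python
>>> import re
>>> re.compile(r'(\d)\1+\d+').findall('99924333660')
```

['9']

After group 1 captures some text, `\1` only succeeds where that same text appears again.
`findall` collects group 1 from the one match (1 total).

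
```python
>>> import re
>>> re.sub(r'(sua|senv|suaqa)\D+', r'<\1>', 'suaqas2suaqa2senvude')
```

'<sua>2<sua>2<senv>'

`|` is ordered: at each position the engine commits to the first alternative that works.
Matches: at [0:6] → 'suaqas'; at [7:12] → 'suaqa'; at [13:20] → 'senvude'.
`\1` in the replacement pulls in group 1's text for each match.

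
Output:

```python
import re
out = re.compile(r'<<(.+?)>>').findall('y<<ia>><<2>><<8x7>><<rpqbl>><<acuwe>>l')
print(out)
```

Because the quantifier is non-greedy, it stops expanding at the earliest point where the rest of the pattern can succeed.
Scanning left to right: at [1:7] match '<<ia>>', group 1 = 'ia'; at [7:12] match '<<2>>', group 1 = '2'; at [12:19] match '<<8x7>>', group 1 = '8x7'; at [19:28] match '<<rpqbl>>', group 1 = 'rpqbl'; at [28:37] match '<<acuwe>>', group 1 = 'acuwe'.
Because there's exactly one group, `findall` drops the full match and keeps group 1 from each hit.

['ia', '2', '8x7', 'rpqbl', 'acuwe']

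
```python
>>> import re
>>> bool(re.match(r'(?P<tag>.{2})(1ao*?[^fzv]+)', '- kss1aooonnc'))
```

False

Pattern: exactly 2 of any character (captured as 'tag'); then the literal '1a', then zero or more of the literal 'o' (lazy), then one or more of any character except [fzv] (captured).
`re.match` won't scan ahead — the pattern has to work from the very first character.
Here the pattern fails at index 0, so the call returns None, and `bool(None)` is False.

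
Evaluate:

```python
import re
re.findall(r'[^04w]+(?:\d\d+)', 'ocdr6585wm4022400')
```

['ocdr6585', 'm4022400']

This matches one or more of any character except [04w]; then a digit, then one or more of a digit (non-capturing group).
With no groups in the pattern, `findall` gives back each whole match — 2 here.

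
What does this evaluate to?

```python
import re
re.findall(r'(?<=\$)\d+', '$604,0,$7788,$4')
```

Lookahead/lookbehind check context without consuming it, so the matched span excludes the asserted characters.
Since nothing is captured, `findall` lists the 3 matched substrings directly.

['604', '7788', '4']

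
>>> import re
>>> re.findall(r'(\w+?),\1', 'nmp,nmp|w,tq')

['nmp']

The backreference `\1` re-matches whatever the first group consumed, character for character.
Matches: at [0:7] match 'nmp,nmp', group 1 = 'nmp'.
`findall` collects group 1 from the one match (1 total).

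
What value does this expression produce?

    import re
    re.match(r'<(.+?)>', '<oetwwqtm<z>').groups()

`re.match` only tries the pattern at the start of the string.
The match spans [0:12] → '<oetwwqtm<z>'.
Captured: group 1 = 'oetwwqtm<z'.

('oetwwqtm<z',)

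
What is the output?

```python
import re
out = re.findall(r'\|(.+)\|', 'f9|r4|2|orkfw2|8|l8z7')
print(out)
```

['r4|2|orkfw2|8']

Walking the string: at [2:17] match '|r4|2|orkfw2|8|', group 1 = 'r4|2|orkfw2|8'.
With a single group, `findall` returns only what that group captured — 1 item.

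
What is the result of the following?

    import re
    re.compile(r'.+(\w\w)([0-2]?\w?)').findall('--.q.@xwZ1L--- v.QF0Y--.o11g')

The pattern matches one or more of any character; then a word character, then a word character (captured); then optionally a character in [0-2], then optionally a word character (captured).
Multiple groups make `findall` return tuples — one 2-tuple for the one match.

[('1g', '')]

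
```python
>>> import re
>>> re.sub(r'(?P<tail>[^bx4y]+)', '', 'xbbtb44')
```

'xbbb44'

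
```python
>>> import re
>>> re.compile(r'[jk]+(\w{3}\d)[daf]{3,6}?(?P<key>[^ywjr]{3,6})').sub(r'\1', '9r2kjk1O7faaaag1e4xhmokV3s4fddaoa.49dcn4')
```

A non-greedy quantifier consumes as few characters as it can — just enough that the remainder of the pattern still matches from where it stops; whatever follows it matches normally.
The replacement refers to a captured group, so each match is rewritten using its own captured text.

'9r2k1O7xhmoV3s4dcn4'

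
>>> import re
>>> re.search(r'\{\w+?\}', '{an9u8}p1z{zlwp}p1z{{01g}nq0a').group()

Unlike `match`, `search` isn't anchored — it looks for the pattern anywhere in the string.
The match spans [0:7] → '{an9u8}'.

'{an9u8}'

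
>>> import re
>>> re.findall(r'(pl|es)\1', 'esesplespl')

['es']

A backreference is literal: `\1` must see the identical characters the first group matched.
Matches: at [0:4] match 'eses', group 1 = 'es'.
One capturing group, so `findall` returns just the captured substring from the one match — 1 in all.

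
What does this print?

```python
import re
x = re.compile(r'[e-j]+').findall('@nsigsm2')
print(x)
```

['ig']

This matches one or more of a character in [e-j].
Scanning left to right: at [3:5] → 'ig'.
With no groups in the pattern, `findall` gives back each whole match — 1 here.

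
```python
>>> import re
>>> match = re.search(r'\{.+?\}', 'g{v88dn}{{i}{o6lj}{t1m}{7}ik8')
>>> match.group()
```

Unlike `match`, `search` isn't anchored — it looks for the pattern anywhere in the string.
The match spans [1:8] → '{v88dn}'.

'{v88dn}'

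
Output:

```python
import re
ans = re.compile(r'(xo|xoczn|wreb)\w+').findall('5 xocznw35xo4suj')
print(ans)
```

Alternation tries branches left to right and keeps the first one that lets the overall match succeed at that position.
`findall` collects group 1 from the one match (1 total).

['xo']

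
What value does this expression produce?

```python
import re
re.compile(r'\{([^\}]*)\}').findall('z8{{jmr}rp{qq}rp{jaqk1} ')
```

Matches: at [2:8] match '{{jmr}', group 1 = '{jmr'; at [10:14] match '{qq}', group 1 = 'qq'; at [16:23] match '{jaqk1}', group 1 = 'jaqk1'.
With a single group, `findall` returns only what that group captured — 3 items.

['{jmr', 'qq', 'jaqk1']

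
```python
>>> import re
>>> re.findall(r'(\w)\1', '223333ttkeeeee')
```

['2', '3', '3', 't', 'e', 'e']

After group 1 captures some text, `\1` only succeeds where that same text appears again.
Scanning left to right: at [0:2] match '22', group 1 = '2'; at [2:4] match '33', group 1 = '3'; at [4:6] match '33', group 1 = '3'; at [6:8] match 'tt', group 1 = 't'; at [9:11] match 'ee', group 1 = 'e'; ….
With a single group, `findall` returns only what that group captured — 6 items.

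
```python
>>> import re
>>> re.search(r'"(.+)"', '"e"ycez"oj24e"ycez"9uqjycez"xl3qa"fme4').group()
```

'"e"ycez"oj24e"ycez"9uqjycez"xl3qa"'

The match spans [0:34] → '"e"ycez"oj24e"ycez"9uqjycez"xl3qa"'.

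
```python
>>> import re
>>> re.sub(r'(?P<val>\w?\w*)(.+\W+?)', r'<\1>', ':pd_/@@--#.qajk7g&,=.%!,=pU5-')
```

The pattern matches optionally a word character, then zero or more of a word character (captured as 'val'); then one or more of any character, then one or more of a non-word character (lazy) (captured).
Matches: at [0:29] → ':pd_/@@--#.qajk7g&,=.%!,=pU5-'.
Each match is replaced using the text its own group 1 captured.

'<>'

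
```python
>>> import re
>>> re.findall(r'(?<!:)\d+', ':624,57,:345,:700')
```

['24', '57', '45', '00']

Because the assertion is negative and zero-width, positions next to the forbidden text are skipped.
Matches: at [2:4] → '24'; at [5:7] → '57'; at [10:12] → '45'; at [15:17] → '00'.
No capturing groups, so `findall` returns the 4 full match strings.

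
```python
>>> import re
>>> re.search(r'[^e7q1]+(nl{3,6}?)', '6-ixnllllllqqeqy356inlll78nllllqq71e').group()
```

'6-ixnlll'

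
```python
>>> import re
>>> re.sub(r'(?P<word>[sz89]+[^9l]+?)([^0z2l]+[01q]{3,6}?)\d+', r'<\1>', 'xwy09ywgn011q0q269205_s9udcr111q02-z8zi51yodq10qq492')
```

'xwy0<9y>q26<920>-<z8zi>'

With the lazy modifier that quantifier settles for the fewest repetitions that let the rest of the pattern succeed (the atoms after it are unaffected and can still be greedy).
`\1` in the replacement pulls in group 1's text for each match.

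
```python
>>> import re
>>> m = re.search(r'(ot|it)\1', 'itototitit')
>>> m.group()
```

`\1` has to match the exact text group 1 already captured.
`re.search` scans for the first position where the pattern succeeds.
The match spans [2:6] → 'otot'.
Captured: group 1 = 'ot'.

'otot'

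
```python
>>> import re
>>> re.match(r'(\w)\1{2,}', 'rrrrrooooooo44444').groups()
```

('r',)

The match spans [0:5] → 'rrrrr'.
Captured: group 1 = 'r'.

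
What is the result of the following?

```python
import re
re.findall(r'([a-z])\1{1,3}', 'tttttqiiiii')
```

After group 1 captures some text, `\1` only succeeds where that same text appears again.
Matches: at [0:4] match 'tttt', group 1 = 't'; at [6:10] match 'iiii', group 1 = 'i'.
`findall` collects group 1 from each match (2 total).

['t', 'i']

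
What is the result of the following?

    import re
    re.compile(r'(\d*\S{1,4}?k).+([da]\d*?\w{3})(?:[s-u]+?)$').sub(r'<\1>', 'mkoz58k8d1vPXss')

`\1` in the replacement pulls in group 1's text for each match.

'<mk>'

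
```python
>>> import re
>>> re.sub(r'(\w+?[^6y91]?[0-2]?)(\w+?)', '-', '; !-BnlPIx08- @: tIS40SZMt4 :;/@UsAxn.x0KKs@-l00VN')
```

'; !----- @: ---4 :;/@--.--@--N'

A `+?`/`*?`/`{m,n}?` starts at its minimum and grows only as far as needed for what follows to match.
`sub` substitutes '-' at each match site.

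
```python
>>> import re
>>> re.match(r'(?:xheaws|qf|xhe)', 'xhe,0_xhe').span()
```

(0, 3)

With `match`, the pattern is implicitly anchored at the beginning.
The match spans [0:3] → 'xhe'.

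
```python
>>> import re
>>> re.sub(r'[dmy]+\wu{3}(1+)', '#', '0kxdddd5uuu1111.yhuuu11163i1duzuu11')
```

'0kx#.#63i1duzuu11'

The pattern matches one or more of one of [dmy], then a word character; then exactly 3 of a literal 'u'; then one or more of a literal '1' (captured).
Matches: at [3:15] → 'dddd5uuu1111'; at [16:24] → 'yhuuu111'.
`sub` substitutes '#' at each match site.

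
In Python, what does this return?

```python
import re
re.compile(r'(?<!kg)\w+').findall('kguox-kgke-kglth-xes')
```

A negative assertion filters positions out without eating any characters.
With no groups in the pattern, `findall` gives back each whole match — 4 here.

['kguox', 'kgke', 'kglth', 'xes']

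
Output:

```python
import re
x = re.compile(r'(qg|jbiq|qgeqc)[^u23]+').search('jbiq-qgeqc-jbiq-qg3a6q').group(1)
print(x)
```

The match spans [0:18] → 'jbiq-qgeqc-jbiq-qg'.
Captured: group 1 = 'jbiq'.

jbiq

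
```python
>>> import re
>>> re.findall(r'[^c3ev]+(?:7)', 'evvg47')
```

Pattern: one or more of any character except [c3ev]; then a literal '7' (non-capturing group).
Scanning left to right: at [3:6] → 'g47'.
Since nothing is captured, `findall` lists the 1 matched substring directly.

['g47']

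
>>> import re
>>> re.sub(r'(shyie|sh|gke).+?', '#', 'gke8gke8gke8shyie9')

'####'

Alternation tries branches left to right and keeps the first one that lets the overall match succeed at that position.
Matches: at [0:4] → 'gke8'; at [4:8] → 'gke8'; at [8:12] → 'gke8'; at [12:18] → 'shyie9'.
`sub` substitutes '#' at each match site.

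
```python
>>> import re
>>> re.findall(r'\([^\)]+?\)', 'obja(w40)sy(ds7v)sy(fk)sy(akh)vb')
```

Matches: at [4:9] → '(w40)'; at [11:17] → '(ds7v)'; at [19:23] → '(fk)'; at [25:30] → '(akh)'.
`findall` yields the raw match text (4 of them) because the pattern has no groups.

['(w40)', '(ds7v)', '(fk)', '(akh)']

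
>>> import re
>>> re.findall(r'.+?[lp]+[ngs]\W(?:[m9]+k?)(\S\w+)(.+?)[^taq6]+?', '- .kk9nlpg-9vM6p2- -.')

[('vM6p2', '-')]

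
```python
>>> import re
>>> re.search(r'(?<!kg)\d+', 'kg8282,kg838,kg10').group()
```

'282'

The negative lookaround is zero-width — it rules out positions where the adjacent text would match, without consuming anything.
`search` walks the string left to right and returns the first match it finds.
The match spans [3:6] → '282'.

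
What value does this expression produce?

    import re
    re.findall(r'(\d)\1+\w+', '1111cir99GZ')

`\1` is not a pattern — it's the concrete string captured by group 1, re-applied verbatim.
Walking the string: at [0:11] match '1111cir99GZ', group 1 = '1'.
One capturing group, so `findall` returns just the captured substring from the one match — 1 in all.

['1']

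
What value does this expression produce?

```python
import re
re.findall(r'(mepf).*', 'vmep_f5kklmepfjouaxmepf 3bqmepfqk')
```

Pattern: the literal 'mep', then the literal 'f' (captured); then zero or more of any character.
Because there's exactly one group, `findall` drops the full match and keeps group 1 from the one hit.

['mepf']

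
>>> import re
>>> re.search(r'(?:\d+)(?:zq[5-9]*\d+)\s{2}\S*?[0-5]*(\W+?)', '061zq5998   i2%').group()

Pattern: one or more of a digit (non-capturing group); then the literal 'zq', then zero or more of a character in [5-9], then one or more of a digit (non-capturing group); then exactly 2 of whitespace, then zero or more of a non-whitespace character (lazy), then zero or more of a character in [0-5]; then one or more of a non-word character (lazy) (captured).
`search` walks the string left to right and returns the first match it finds.
The match spans [0:12] → '061zq5998   '.
Captured: group 1 = ' '.

'061zq5998   '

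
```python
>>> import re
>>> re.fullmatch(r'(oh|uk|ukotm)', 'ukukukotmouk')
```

`re.fullmatch` requires the pattern to consume the entire string.
Here there's no way to consume every character, so the call returns None.

None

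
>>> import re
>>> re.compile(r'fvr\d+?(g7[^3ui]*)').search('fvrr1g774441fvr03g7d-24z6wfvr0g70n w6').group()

The pattern matches the literal 'fvr', then one or more of a digit (lazy); then the literal 'g7', then zero or more of any character except [3ui] (captured).
`re.search` tries every starting position until one works.
The match spans [12:37] → 'fvr03g7d-24z6wfvr0g70n w6'.
Captured: group 1 = 'g7d-24z6wfvr0g70n w6'.

'fvr03g7d-24z6wfvr0g70n w6'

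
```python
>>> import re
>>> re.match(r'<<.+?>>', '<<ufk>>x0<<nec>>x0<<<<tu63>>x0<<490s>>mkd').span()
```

(0, 7)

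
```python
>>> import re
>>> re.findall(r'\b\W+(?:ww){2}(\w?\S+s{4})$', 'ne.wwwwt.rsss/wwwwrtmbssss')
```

['t.rsss/wwwwrtmbssss']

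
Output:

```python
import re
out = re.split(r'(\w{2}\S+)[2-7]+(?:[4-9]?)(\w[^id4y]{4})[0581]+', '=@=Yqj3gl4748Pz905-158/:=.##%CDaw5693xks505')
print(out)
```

Because the pattern has a capturing group, `split` also inserts each captured text between the pieces.

['=@=', 'Yqj3gl4748Pz905-158/:=.##%CDaw569', 'xks50', '']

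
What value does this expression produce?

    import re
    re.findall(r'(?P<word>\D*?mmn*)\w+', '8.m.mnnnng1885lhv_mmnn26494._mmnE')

['lhv_mmnn', '._mmn']

This matches zero or more of a non-digit (lazy), then the literal 'mm', then zero or more of the literal 'n' (captured as 'word'); then one or more of a word character.
Scanning left to right: at [14:27] match 'lhv_mmnn26494', group 1 = 'lhv_mmnn'; at [27:33] match '._mmnE', group 1 = '._mmn'.
`findall` collects group 1 from each match (2 total).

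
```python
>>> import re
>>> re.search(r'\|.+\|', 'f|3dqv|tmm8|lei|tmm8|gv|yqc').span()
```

(1, 24)

The match spans [1:24] → '|3dqv|tmm8|lei|tmm8|gv|'.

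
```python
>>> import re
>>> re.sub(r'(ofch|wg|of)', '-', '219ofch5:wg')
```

`|` is ordered: at each position the engine commits to the first alternative that works.
Matches: at [3:7] → 'ofch'; at [9:11] → 'wg'.
Each match is replaced by '-'.

'219-5:-'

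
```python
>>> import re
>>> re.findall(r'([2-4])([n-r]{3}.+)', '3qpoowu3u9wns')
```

The pattern matches a character in [2-4] (captured); then exactly 3 of a character in [n-r], then one or more of any character (captured).
Walking the string: at [0:13] match '3qpoowu3u9wns', groups = ('3', 'qpoowu3u9wns').
`findall` packs the 2 group values into a tuple for every match.

[('3', 'qpoowu3u9wns')]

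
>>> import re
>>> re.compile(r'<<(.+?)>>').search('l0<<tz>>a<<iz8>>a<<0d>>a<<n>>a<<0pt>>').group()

A `+?`/`*?`/`{m,n}?` starts at its minimum and grows only as far as needed for what follows to match.
The match spans [2:8] → '<<tz>>'.

'<<tz>>'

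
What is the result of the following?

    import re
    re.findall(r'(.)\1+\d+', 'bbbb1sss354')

['b', 's']

After group 1 captures some text, `\1` only succeeds where that same text appears again.
Walking the string: at [0:5] match 'bbbb1', group 1 = 'b'; at [5:11] match 'sss354', group 1 = 's'.
With a single group, `findall` returns only what that group captured — 2 items.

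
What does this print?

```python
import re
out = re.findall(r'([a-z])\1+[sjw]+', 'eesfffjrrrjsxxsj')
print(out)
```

['e', 'f', 'r', 'x']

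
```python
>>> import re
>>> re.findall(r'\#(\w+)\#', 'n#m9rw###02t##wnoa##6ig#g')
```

['m9rw', '02t', 'wnoa', '6ig']

With a single group, `findall` returns only what that group captured — 4 items.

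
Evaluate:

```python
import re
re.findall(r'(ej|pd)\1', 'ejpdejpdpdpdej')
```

['pd']

After group 1 captures some text, `\1` only succeeds where that same text appears again.
One capturing group, so `findall` returns just the captured substring from the one match — 1 in all.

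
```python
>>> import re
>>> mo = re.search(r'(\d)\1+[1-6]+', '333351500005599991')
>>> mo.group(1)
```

'3'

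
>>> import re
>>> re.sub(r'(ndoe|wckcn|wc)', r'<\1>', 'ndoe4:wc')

Matches: at [0:4] → 'ndoe'; at [6:8] → 'wc'.
Each match is replaced using the text its own group 1 captured.

'<ndoe>4:<wc>'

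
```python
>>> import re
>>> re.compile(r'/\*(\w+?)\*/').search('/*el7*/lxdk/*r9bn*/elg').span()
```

(0, 7)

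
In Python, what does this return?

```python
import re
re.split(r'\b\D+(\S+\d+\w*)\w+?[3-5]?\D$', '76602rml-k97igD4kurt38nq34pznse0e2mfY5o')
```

['76602rml', '97igD4kurt38nq34pznse0e2mfY', '']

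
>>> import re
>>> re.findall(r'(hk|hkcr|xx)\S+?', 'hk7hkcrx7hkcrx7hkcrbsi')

['hk', 'hk', 'hk', 'hk']

Alternation isn't longest-match — the leftmost alternative that fits at this position is chosen.
`findall` collects group 1 from each match (4 total).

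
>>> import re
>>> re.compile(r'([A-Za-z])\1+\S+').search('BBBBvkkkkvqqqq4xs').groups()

('B',)

A backreference is literal: `\1` must see the identical characters the first group matched.
Unlike `match`, `search` isn't anchored — it looks for the pattern anywhere in the string.
The match spans [0:17] → 'BBBBvkkkkvqqqq4xs'.
Captured: group 1 = 'B'.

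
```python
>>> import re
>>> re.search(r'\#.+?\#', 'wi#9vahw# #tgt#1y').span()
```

(2, 9)

A `+?`/`*?`/`{m,n}?` starts at its minimum and grows only as far as needed for what follows to match.
`re.search` tries every starting position until one works.
The match spans [2:9] → '#9vahw#'.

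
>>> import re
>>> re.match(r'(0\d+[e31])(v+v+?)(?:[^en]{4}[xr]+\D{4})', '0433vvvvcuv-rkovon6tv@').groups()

The pattern matches a literal '0', then one or more of a digit, then one of [e31] (captured); then one or more of the literal 'v', then one or more of the literal 'v' (lazy) (captured); then exactly 4 of any character except [en], then one or more of one of [xr], then exactly 4 of a non-digit (non-capturing group).
With `match`, the pattern is implicitly anchored at the beginning.
The match spans [0:17] → '0433vvvvcuv-rkovo'.
Captured: group 1 = '0433', group 2 = 'vvvv'.

('0433', 'vvvv')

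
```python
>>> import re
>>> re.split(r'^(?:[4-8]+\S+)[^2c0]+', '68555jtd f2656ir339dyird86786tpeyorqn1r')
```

['', '2656ir339dyird86786tpeyorqn1r']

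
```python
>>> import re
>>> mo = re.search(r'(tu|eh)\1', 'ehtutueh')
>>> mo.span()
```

The backreference `\1` re-matches whatever the first group consumed, character for character.
`search` walks the string left to right and returns the first match it finds.
The match spans [2:6] → 'tutu'.
Captured: group 1 = 'tu'.

(2, 6)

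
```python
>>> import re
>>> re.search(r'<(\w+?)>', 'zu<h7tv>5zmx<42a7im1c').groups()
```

('h7tv',)

The match spans [2:8] → '<h7tv>'.
Captured: group 1 = 'h7tv'.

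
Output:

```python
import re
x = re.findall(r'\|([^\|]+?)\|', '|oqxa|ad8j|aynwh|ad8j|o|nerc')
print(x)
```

['oqxa', 'aynwh', 'o']

Walking the string: at [0:6] match '|oqxa|', group 1 = 'oqxa'; at [10:17] match '|aynwh|', group 1 = 'aynwh'; at [21:24] match '|o|', group 1 = 'o'.
With a single group, `findall` returns only what that group captured — 3 items.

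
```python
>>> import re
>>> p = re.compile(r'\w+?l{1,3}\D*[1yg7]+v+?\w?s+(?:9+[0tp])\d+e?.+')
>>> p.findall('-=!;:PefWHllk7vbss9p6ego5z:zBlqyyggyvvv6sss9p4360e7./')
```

['PefWHllk7vbss9p6ego5z:zBlqyyggyvvv6sss9p4360e7./']

With no groups in the pattern, `findall` gives back each whole match — 1 here.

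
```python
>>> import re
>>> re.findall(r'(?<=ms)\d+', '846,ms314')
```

['314']

Because the assertion is zero-width, the text it checks is not consumed and won't appear in the result.
Scanning left to right: at [6:9] → '314'.
Since nothing is captured, `findall` lists the 1 matched substring directly.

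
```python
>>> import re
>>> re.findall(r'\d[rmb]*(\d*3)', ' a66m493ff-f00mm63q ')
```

['493', '63']

The pattern matches a digit, then zero or more of one of [rmb]; then zero or more of a digit, then a literal '3' (captured).
Matches: at [3:8] match '6m493', group 1 = '493'; at [13:18] match '0mm63', group 1 = '63'.
With a single group, `findall` returns only what that group captured — 2 items.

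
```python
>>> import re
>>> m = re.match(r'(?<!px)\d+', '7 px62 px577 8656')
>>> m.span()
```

The negative lookahead/lookbehind blocks any match where the forbidden context is present.
With `match`, the pattern is implicitly anchored at the beginning.
The match spans [0:1] → '7'.

(0, 1)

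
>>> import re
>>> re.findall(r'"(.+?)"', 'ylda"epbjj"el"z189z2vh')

['epbjj']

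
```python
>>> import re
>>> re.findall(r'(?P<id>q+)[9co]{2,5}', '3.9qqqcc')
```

The pattern matches one or more of a literal 'q' (captured as 'id'); then 2 to 5 of one of [9co].
Walking the string: at [3:8] match 'qqqcc', group 1 = 'qqq'.
With a single group, `findall` returns only what that group captured — 1 item.

['qqq']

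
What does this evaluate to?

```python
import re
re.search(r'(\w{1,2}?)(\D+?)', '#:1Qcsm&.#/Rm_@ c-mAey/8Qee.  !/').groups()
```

('1', 'Q')

This matches 1 to 2 of a word character (lazy) (captured); then one or more of a non-digit (lazy) (captured).
Unlike `match`, `search` isn't anchored — it looks for the pattern anywhere in the string.
The match spans [2:4] → '1Q'.
Captured: group 1 = '1', group 2 = 'Q'.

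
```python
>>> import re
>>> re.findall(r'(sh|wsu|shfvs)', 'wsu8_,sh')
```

Walking the string: at [0:3] match 'wsu', group 1 = 'wsu'; at [6:8] match 'sh', group 1 = 'sh'.
With a single group, `findall` returns only what that group captured — 2 items.

['wsu', 'sh']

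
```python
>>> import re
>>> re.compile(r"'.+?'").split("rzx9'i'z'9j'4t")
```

['rzx9', 'z', '4t']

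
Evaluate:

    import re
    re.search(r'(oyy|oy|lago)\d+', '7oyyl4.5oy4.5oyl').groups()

The match spans [8:11] → 'oy4'.
Captured: group 1 = 'oy'.

('oy',)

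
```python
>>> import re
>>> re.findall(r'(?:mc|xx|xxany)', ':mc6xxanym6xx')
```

['mc', 'xx', 'xx']

`|` is ordered: at each position the engine commits to the first alternative that works.
`findall` yields the raw match text (3 of them) because the pattern has no groups.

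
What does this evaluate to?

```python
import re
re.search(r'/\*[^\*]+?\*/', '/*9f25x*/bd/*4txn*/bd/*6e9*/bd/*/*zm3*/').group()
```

`search` walks the string left to right and returns the first match it finds.
The match spans [0:9] → '/*9f25x*/'.

'/*9f25x*/'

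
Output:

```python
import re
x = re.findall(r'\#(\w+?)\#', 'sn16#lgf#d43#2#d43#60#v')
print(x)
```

['lgf', '2', '60']

Matches: at [4:9] match '#lgf#', group 1 = 'lgf'; at [12:15] match '#2#', group 1 = '2'; at [18:22] match '#60#', group 1 = '60'.
Because there's exactly one group, `findall` drops the full match and keeps group 1 from each hit.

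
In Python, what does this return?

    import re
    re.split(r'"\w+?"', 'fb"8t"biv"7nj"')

Matches to split on: at [2:6] → '"8t"'; at [9:14] → '"7nj"'.
The string is cut at each match, leaving 3 pieces.

['fb', 'biv', '']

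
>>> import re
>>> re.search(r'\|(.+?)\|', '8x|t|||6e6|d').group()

'|t|'

The `?` after the quantifier makes it lazy — it takes as little as possible before letting the rest of the pattern try.
The match spans [2:5] → '|t|'.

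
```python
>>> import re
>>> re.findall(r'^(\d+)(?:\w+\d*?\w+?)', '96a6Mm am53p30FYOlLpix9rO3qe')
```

['96']

One capturing group, so `findall` returns just the captured substring from the one match — 1 in all.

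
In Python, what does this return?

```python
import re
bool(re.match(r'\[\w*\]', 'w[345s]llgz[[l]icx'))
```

False

`match` is anchored at position 0; if the pattern doesn't fit there, it returns None.
Here the string doesn't start with a match, so the call returns None, and `bool(None)` is False.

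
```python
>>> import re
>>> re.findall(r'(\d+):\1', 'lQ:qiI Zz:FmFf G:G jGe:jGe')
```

`\1` is not a pattern — it's the concrete string captured by group 1, re-applied verbatim.
`findall` collects group 1 from each match (0 total).
Nothing in the string satisfies the pattern, so the list is empty.

[]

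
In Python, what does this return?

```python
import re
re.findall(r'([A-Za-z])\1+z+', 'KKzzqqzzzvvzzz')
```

`\1` has to match the exact text group 1 already captured.
With a single group, `findall` returns only what that group captured — 3 items.

['K', 'q', 'v']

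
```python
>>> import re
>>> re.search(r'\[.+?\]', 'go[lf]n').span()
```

(2, 6)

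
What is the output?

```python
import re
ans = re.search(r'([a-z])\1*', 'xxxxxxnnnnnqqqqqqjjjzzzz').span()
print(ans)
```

A backreference is literal: `\1` must see the identical characters the first group matched.
Unlike `match`, `search` isn't anchored — it looks for the pattern anywhere in the string.
The match spans [0:6] → 'xxxxxx'.
Captured: group 1 = 'x'.

(0, 6)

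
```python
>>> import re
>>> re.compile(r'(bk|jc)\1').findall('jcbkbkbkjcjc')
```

After group 1 captures some text, `\1` only succeeds where that same text appears again.
`findall` collects group 1 from each match (2 total).

['bk', 'jc']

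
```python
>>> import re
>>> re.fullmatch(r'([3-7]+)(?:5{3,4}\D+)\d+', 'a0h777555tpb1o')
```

None

The pattern matches one or more of a character in [3-7] (captured); then 3 to 4 of the literal '5', then one or more of a non-digit (non-capturing group); then one or more of a digit.
`fullmatch` succeeds only if the pattern covers the string from start to end.
Here the string isn't matched end-to-end, so the call returns None.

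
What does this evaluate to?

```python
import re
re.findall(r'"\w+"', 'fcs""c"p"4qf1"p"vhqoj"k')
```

['"c"', '"4qf1"', '"vhqoj"']

Since nothing is captured, `findall` lists the 3 matched substrings directly.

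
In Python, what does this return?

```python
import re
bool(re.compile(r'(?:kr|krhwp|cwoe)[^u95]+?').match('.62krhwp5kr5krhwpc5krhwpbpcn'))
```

`re.match` only tries the pattern at the start of the string.
Here the pattern fails at index 0, so the call returns None, and `bool(None)` is False.

False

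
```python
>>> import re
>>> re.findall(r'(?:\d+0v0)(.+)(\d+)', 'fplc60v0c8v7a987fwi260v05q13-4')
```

Pattern: one or more of a digit, then the literal '0v0' (non-capturing group); then one or more of any character (captured); then one or more of a digit (captured).
`findall` packs the 2 group values into a tuple for every match.

[('c8v7a987fwi260v05q13-', '4')]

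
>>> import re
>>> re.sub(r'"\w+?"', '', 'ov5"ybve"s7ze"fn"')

'ov5s7ze'

Every occurrence is swapped for ''.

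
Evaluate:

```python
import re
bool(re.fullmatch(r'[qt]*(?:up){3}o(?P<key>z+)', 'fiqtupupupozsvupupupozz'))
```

False

`re.fullmatch` is like wrapping the pattern in `^…$` (in single-line mode).
Here the pattern can't cover the whole string, so the call returns None, and `bool(None)` is False.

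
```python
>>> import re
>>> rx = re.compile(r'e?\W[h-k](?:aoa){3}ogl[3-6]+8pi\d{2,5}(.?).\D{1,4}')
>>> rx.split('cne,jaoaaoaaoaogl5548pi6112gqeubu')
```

['cn', 'g', '']

The pattern matches optionally the literal 'e', then a non-word character, then a character in [h-k]; then the literal 'aoa' repeated 3 times, then the literal 'ogl'; then one or more of a character in [3-6], then the literal '8pi', then 2 to 5 of a digit; then optionally any character (captured); then any character, then 1 to 4 of a non-digit.
Because the pattern has a capturing group, `split` also inserts each captured text between the pieces.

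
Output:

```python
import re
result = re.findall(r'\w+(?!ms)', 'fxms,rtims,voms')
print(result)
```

Because the assertion is negative and zero-width, positions next to the forbidden text are skipped.
Matches: at [0:4] → 'fxms'; at [5:10] → 'rtims'; at [11:15] → 'voms'.
`findall` yields the raw match text (3 of them) because the pattern has no groups.

['fxms', 'rtims', 'voms']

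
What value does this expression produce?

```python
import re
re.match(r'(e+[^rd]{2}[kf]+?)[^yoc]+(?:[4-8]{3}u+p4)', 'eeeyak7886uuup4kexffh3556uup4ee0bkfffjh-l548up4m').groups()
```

The match spans [0:47] → 'eeeyak7886uuup4kexffh3556uup4ee0bkfffjh-l548up4'.
Captured: group 1 = 'eeeyak'.

('eeeyak',)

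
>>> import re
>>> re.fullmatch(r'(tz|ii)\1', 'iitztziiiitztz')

None

A backreference is literal: `\1` must see the identical characters the first group matched.
`re.fullmatch` is like wrapping the pattern in `^…$` (in single-line mode).
Here the pattern can't cover the whole string, so the call returns None.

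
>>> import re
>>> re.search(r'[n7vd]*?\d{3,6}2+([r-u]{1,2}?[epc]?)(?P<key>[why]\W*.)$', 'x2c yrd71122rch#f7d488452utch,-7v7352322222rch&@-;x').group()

'7v7352322222rch&@-;x'

The match spans [31:51] → '7v7352322222rch&@-;x'.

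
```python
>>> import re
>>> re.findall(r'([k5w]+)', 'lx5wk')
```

`findall` collects group 1 from the one match (1 total).

['5wk']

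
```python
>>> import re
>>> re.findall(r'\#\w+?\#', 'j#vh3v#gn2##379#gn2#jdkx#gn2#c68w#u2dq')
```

['#vh3v#', '#379#', '#jdkx#', '#c68w#']

Scanning left to right: at [1:7] → '#vh3v#'; at [11:16] → '#379#'; at [19:25] → '#jdkx#'; at [28:34] → '#c68w#'.
`findall` yields the raw match text (4 of them) because the pattern has no groups.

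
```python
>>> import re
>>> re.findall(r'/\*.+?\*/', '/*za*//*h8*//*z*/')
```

['/*za*/', '/*h8*/', '/*z*/']

Scanning left to right: at [0:6] → '/*za*/'; at [6:12] → '/*h8*/'; at [12:17] → '/*z*/'.
`findall` yields the raw match text (3 of them) because the pattern has no groups.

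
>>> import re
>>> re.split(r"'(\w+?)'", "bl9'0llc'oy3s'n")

['bl9', '0llc', "oy3s'n"]

Matches to split on: at [3:9] → "'0llc'".
`re.split` interleaves the captured-group text with the surrounding fragments.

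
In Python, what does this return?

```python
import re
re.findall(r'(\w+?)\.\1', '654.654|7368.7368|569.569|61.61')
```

['654', '7368', '569', '61']

`\1` is not a pattern — it's the concrete string captured by group 1, re-applied verbatim.
Walking the string: at [0:7] match '654.654', group 1 = '654'; at [8:17] match '7368.7368', group 1 = '7368'; at [18:25] match '569.569', group 1 = '569'; at [26:31] match '61.61', group 1 = '61'.
Because there's exactly one group, `findall` drops the full match and keeps group 1 from each hit.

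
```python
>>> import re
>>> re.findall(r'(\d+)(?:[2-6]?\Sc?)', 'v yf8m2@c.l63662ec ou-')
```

One capturing group, so `findall` returns just the captured substring from each match — 3 in all.

['8', '2', '63662']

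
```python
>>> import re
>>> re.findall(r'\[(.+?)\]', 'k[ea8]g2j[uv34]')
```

['ea8', 'uv34']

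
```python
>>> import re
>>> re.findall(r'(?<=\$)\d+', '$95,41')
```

The `(?=…)`/`(?<=…)` assertion just peeks at neighbouring text; it doesn't advance the match position.
Matches: at [1:3] → '95'.
No capturing groups, so `findall` returns the 1 full match string.

['95']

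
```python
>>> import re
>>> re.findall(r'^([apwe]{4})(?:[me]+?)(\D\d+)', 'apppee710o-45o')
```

[('appp', 'e710')]

Multiple groups make `findall` return tuples — one 2-tuple for the one match.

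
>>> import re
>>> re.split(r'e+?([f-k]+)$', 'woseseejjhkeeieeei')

['woseseejjhkeei', 'i', '']

This matches one or more of a literal 'e' (lazy); then one or more of a character in [f-k] (captured); then anchored at the end.
Matches to split on: at [14:18] → 'eeei'.
`re.split` interleaves the captured-group text with the surrounding fragments.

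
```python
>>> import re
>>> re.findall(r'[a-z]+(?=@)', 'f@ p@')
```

['f', 'p']

The lookaround is zero-width — it requires the adjacent text to match without consuming it, so the asserted text isn't part of the match.
No capturing groups, so `findall` returns the 2 full match strings.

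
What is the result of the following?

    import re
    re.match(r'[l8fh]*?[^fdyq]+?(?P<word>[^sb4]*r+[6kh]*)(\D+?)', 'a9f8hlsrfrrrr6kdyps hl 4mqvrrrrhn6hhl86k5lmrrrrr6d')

None

The pattern matches zero or more of one of [l8fh] (lazy), then one or more of any character except [fdyq] (lazy); then zero or more of any character except [sb4], then one or more of a literal 'r', then zero or more of one of [6kh] (captured as 'word'); then one or more of a non-digit (lazy) (captured).
`re.match` only tries the pattern at the start of the string.
Here position 0 doesn't satisfy it, so the call returns None.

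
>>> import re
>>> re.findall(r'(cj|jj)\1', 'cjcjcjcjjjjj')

After group 1 captures some text, `\1` only succeeds where that same text appears again.
Because there's exactly one group, `findall` drops the full match and keeps group 1 from each hit.

['cj', 'cj', 'jj']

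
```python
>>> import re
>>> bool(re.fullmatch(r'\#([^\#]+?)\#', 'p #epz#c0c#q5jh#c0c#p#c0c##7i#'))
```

False

`re.fullmatch` is like wrapping the pattern in `^…$` (in single-line mode).
Here the string isn't matched end-to-end, so the call returns None, and `bool(None)` is False.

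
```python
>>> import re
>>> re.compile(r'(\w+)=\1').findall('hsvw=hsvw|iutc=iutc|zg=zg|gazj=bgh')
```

['hsvw', 'iutc', 'zg']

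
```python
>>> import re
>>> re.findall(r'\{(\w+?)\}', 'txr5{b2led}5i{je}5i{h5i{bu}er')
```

['b2led', 'je', 'bu']

Because there's exactly one group, `findall` drops the full match and keeps group 1 from each hit.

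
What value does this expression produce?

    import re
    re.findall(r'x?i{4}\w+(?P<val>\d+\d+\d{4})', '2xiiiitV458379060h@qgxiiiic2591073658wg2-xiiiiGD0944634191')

['379060', '073658', '634191']

The pattern matches optionally a literal 'x', then exactly 4 of the literal 'i'; then one or more of a word character; then one or more of a digit, then one or more of a digit, then exactly 4 of a digit (captured as 'val').
Scanning left to right: at [1:17] match 'xiiiitV458379060', group 1 = '379060'; at [21:37] match 'xiiiic2591073658', group 1 = '073658'; at [41:58] match 'xiiiiGD0944634191', group 1 = '634191'.
With a single group, `findall` returns only what that group captured — 3 items.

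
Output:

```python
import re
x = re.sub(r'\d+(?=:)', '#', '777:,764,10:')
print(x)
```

The `(?=…)`/`(?<=…)` assertion just peeks at neighbouring text; it doesn't advance the match position.
Matches: at [0:3] → '777'; at [9:11] → '10'.
`sub` substitutes '#' at each match site.

#:,764,#:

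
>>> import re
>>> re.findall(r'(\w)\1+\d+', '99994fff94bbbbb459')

['9', 'f', 'b']

`\1` has to match the exact text group 1 already captured.
Scanning left to right: at [0:5] match '99994', group 1 = '9'; at [5:10] match 'fff94', group 1 = 'f'; at [10:18] match 'bbbbb459', group 1 = 'b'.
With a single group, `findall` returns only what that group captured — 3 items.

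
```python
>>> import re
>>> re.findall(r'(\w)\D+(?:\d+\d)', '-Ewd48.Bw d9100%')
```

This matches a word character (captured); then one or more of a non-digit; then one or more of a digit, then a digit (non-capturing group).
Matches: at [1:6] match 'Ewd48', group 1 = 'E'; at [7:15] match 'Bw d9100', group 1 = 'B'.
Because there's exactly one group, `findall` drops the full match and keeps group 1 from each hit.

['E', 'B']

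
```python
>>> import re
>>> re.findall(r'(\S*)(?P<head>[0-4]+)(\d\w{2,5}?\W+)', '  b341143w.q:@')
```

[('b341', '1', '43w.')]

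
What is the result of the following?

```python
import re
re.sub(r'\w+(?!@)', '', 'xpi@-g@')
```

A negative assertion filters positions out without eating any characters.
Matches: at [0:2] → 'xp'.
Each match is replaced by ''.

'i@-g@'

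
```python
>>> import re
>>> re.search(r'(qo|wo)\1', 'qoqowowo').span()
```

(0, 4)

After group 1 captures some text, `\1` only succeeds where that same text appears again.
`re.search` tries every starting position until one works.
The match spans [0:4] → 'qoqo'.
Captured: group 1 = 'qo'.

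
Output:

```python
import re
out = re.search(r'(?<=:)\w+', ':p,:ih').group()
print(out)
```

p

Because the assertion is zero-width, the text it checks is not consumed and won't appear in the result.
The match spans [1:2] → 'p'.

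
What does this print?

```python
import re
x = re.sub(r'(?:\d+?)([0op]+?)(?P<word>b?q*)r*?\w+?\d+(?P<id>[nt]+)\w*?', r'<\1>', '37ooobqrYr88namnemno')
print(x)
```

<o>amnemno

A `+?`/`*?`/`{m,n}?` starts at its minimum and grows only as far as needed for what follows to match.
The replacement refers to a captured group, so each match is rewritten using its own captured text.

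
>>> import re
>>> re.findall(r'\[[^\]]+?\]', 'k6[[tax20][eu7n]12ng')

['[[tax20]', '[eu7n]']

Walking the string: at [2:10] → '[[tax20]'; at [10:16] → '[eu7n]'.
`findall` yields the raw match text (2 of them) because the pattern has no groups.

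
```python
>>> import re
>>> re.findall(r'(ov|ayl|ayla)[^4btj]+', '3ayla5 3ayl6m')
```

Alternation isn't longest-match — the leftmost alternative that fits at this position is chosen.
With a single group, `findall` returns only what that group captured — 1 item.

['ayl']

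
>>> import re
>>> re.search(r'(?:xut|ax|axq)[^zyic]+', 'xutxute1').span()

(0, 8)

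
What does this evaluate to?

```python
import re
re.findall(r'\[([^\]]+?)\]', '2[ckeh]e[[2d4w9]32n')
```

['ckeh', '[2d4w9']

Matches: at [1:7] match '[ckeh]', group 1 = 'ckeh'; at [8:16] match '[[2d4w9]', group 1 = '[2d4w9'.
Because there's exactly one group, `findall` drops the full match and keeps group 1 from each hit.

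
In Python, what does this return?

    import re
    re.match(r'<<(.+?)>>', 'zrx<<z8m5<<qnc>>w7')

None

`match` is anchored at position 0; if the pattern doesn't fit there, it returns None.
Here the string doesn't start with a match, so the call returns None.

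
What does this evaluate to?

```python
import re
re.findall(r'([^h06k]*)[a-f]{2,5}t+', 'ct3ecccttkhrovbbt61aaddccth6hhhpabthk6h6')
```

This matches zero or more of any character except [h06k] (captured); then 2 to 5 of a character in [a-f], then one or more of the literal 't'.
Scanning left to right: at [0:9] match 'ct3eccctt', group 1 = 'ct3ec'; at [11:17] match 'rovbbt', group 1 = 'rov'; at [18:26] match '1aaddcct', group 1 = '1aadd'; at [31:35] match 'pabt', group 1 = 'p'.
Because there's exactly one group, `findall` drops the full match and keeps group 1 from each hit.

['ct3ec', 'rov', '1aadd', 'p']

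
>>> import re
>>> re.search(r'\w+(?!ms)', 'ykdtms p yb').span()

The negative lookaround is zero-width — it rules out positions where the adjacent text would match, without consuming anything.
The match spans [0:6] → 'ykdtms'.

(0, 6)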